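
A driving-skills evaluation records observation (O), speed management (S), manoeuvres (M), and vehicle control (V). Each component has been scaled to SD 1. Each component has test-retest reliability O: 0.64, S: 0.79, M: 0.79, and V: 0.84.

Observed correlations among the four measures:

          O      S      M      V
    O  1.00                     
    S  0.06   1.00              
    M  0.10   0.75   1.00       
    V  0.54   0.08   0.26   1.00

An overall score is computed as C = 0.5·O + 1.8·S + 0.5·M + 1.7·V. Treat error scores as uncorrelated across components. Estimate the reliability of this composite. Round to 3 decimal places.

0.871

Var(C) = 0.5² + 1.8² + 0.5² + 1.7² + 2·[0.9·0.06 + 0.25·0.10 + 0.85·0.54 + 0.9·0.75 + 3.06·0.08 + 0.85·0.26] = 6.63 + 3.3576 = 9.9876.
Under uncorrelated errors the observed covariances equal the true-score covariances, so only the own-variance terms attenuate.
True-score variance = [0.5²·0.64 + 1.8²·0.79 + 0.5²·0.79 + 1.7²·0.84] + 3.3576 = 5.3447 + 3.3576 = 8.7023.
Reliability = 8.7023 / 9.9876 = 0.871.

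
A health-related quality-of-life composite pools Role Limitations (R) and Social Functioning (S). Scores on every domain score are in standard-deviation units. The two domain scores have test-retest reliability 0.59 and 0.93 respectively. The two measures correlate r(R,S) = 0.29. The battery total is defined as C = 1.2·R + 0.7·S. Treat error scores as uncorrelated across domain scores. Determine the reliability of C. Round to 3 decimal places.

Var(C) = 1.2² + 0.7² + 2·[0.84·0.29] = 1.93 + 0.4872 = 2.4172.
Under uncorrelated errors the observed covariances equal the true-score covariances, so only the own-variance terms attenuate.
True-score variance = [1.2²·0.59 + 0.7²·0.93] + 0.4872 = 1.3053 + 0.4872 = 1.7925.
Reliability = 1.7925 / 2.4172 = 0.742.

0.742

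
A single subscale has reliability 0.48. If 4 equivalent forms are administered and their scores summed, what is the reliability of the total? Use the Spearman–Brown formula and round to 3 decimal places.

0.787

ρ_k = kρ / (1 + (k−1)ρ) = 4·0.48 / (1 + 3·0.48) = 1.920 / 2.440 = 0.787.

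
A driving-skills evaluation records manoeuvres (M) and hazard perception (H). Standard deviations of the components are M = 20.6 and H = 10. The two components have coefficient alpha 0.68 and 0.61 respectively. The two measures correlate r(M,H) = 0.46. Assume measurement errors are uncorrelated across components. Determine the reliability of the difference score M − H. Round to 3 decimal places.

Var(M−H) = 20.6² + 10² − 2·20.6·10·0.46 = 524.36 − 189.52 = 334.84.
With uncorrelated errors the cross-covariances are all true-score covariance, so they carry over unchanged; only the diagonal terms shrink to ρᵢσᵢ².
True-score variance = [20.6²·0.68 + 10²·0.61] − 189.52 = 349.565 − 189.52 = 160.045.
Reliability = 160.045 / 334.84 = 0.478.

0.478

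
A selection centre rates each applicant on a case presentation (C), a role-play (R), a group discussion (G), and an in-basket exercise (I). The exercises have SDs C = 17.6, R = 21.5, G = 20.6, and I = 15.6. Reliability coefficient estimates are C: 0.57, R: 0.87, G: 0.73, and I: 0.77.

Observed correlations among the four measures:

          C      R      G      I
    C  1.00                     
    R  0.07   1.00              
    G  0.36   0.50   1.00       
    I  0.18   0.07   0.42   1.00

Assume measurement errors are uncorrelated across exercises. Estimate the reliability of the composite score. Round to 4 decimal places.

Var(C+R+G+I) = 17.6² + 21.5² + 20.6² + 15.6² + 2·[17.6·21.5·0.07 + 17.6·20.6·0.36 + 17.6·15.6·0.18 + 21.5·20.6·0.50 + 21.5·15.6·0.07 + 20.6·15.6·0.42] = 1439.73 + 1172.66 = 2612.39.
Because errors are independent across components, Cov(Tᵢ,Tⱼ) = Cov(Xᵢ,Xⱼ); the off-diagonal part of the true-score variance is the same as above.
True-score variance = [17.6²·0.57 + 21.5²·0.87 + 20.6²·0.73 + 15.6²·0.77] + 1172.66 = 1075.89 + 1172.66 = 2248.55.
Reliability = 2248.55 / 2612.39 = 0.8607.

0.8607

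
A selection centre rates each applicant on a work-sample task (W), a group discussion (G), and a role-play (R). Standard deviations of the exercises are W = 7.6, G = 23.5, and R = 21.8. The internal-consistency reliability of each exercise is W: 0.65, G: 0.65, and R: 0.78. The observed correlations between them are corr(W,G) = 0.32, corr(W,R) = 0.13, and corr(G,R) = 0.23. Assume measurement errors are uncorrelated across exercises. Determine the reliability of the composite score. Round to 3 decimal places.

Var(W+G+R) = 7.6² + 23.5² + 21.8² + 2·[7.6·23.5·0.32 + 7.6·21.8·0.13 + 23.5·21.8·0.23] = 1085.25 + 393.039 = 1478.29.
Because errors are independent across components, Cov(Tᵢ,Tⱼ) = Cov(Xᵢ,Xⱼ); the off-diagonal part of the true-score variance is the same as above.
True-score variance = [7.6²·0.65 + 23.5²·0.65 + 21.8²·0.78] + 393.039 = 767.194 + 393.039 = 1160.23.
Reliability = 1160.23 / 1478.29 = 0.785.

0.785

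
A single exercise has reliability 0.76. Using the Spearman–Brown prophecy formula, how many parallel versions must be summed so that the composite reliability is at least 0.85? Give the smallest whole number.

2

k ≥ ρ*(1−ρ₁)/(ρ₁(1−ρ*)) = 0.85·0.24 / (0.76·0.15) = 1.789.
Smallest integer k = 2.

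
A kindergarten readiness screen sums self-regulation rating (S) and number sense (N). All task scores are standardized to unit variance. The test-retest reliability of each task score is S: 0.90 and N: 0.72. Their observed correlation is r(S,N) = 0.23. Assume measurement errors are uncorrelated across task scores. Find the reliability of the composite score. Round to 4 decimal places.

Var(S+N) = 2 + 2·[0.23] = 2 + 0.46 = 2.46.
Under uncorrelated errors the observed covariances equal the true-score covariances, so only the own-variance terms attenuate.
True-score variance = [0.90 + 0.72] + 0.46 = 1.62 + 0.46 = 2.08.
Reliability = 2.08 / 2.46 = 0.8455.

0.8455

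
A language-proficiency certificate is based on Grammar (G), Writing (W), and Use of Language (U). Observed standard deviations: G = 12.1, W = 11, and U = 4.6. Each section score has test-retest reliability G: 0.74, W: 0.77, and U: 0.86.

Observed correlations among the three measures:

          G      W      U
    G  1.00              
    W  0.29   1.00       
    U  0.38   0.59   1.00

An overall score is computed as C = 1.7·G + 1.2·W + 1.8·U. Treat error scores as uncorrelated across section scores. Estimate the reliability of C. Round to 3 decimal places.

0.852

Var(C) = 1.7²·12.1² + 1.2²·11² + 1.8²·4.6² + 2·[2.04·12.1·11·0.29 + 3.06·12.1·4.6·0.38 + 2.16·11·4.6·0.59] = 665.923 + 415.896 = 1081.82.
Under uncorrelated errors the observed covariances equal the true-score covariances, so only the own-variance terms attenuate.
True-score variance = [1.7²·12.1²·0.74 + 1.2²·11²·0.77 + 1.8²·4.6²·0.86] + 415.896 = 506.237 + 415.896 = 922.134.
Reliability = 922.134 / 1081.82 = 0.852.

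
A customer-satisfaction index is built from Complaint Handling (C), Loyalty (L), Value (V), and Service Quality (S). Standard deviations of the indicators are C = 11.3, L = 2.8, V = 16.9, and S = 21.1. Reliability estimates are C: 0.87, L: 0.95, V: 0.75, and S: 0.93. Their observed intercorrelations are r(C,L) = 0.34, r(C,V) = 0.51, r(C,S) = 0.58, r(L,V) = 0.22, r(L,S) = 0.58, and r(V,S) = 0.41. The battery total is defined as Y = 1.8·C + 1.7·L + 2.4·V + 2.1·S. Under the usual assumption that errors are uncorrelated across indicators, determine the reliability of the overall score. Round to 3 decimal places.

0.923

Var(Y) = 1.8²·11.3² + 1.7²·2.8² + 2.4²·16.9² + 2.1²·21.1² + 2·[3.06·11.3·2.8·0.34 + 4.32·11.3·16.9·0.51 + 3.78·11.3·21.1·0.58 + 4.08·2.8·16.9·0.22 + 3.57·2.8·21.1·0.58 + 5.04·16.9·21.1·0.41] = 4044.86 + 3756.12 = 7800.98.
Because errors are independent across components, Cov(Tᵢ,Tⱼ) = Cov(Xᵢ,Xⱼ); the off-diagonal part of the true-score variance is the same as above.
True-score variance = [1.8²·11.3²·0.87 + 1.7²·2.8²·0.95 + 2.4²·16.9²·0.75 + 2.1²·21.1²·0.93] + 3756.12 = 3441.23 + 3756.12 = 7197.35.
Reliability = 7197.35 / 7800.98 = 0.923.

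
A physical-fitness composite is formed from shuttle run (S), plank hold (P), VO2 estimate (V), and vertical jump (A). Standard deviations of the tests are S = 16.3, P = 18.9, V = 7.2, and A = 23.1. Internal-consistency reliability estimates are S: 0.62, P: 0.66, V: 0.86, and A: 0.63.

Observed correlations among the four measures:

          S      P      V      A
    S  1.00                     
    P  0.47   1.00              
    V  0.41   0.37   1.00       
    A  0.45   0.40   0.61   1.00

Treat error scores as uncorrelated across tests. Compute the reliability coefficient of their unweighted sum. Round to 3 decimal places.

Var(S+P+V+A) = 16.3² + 18.9² + 7.2² + 23.1² + 2·[16.3·18.9·0.47 + 16.3·7.2·0.41 + 16.3·23.1·0.45 + 18.9·7.2·0.37 + 18.9·23.1·0.40 + 7.2·23.1·0.61] = 1208.35 + 1377.58 = 2585.93.
Under uncorrelated errors the observed covariances equal the true-score covariances, so only the own-variance terms attenuate.
True-score variance = [16.3²·0.62 + 18.9²·0.66 + 7.2²·0.86 + 23.1²·0.63] + 1377.58 = 781.243 + 1377.58 = 2158.82.
Reliability = 2158.82 / 2585.93 = 0.835.

0.835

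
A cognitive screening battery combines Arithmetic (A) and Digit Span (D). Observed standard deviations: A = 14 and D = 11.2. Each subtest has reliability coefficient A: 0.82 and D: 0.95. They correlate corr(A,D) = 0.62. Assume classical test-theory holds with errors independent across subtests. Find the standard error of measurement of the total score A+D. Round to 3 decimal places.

6.446

Var(total) = 321.44 + 194.432 = 515.872.
True-score variance = 279.888 + 194.432 = 474.32, so reliability = 0.9195.
Error variance = 515.872 − 474.32 = 41.552; SEM = √41.552 = 6.446.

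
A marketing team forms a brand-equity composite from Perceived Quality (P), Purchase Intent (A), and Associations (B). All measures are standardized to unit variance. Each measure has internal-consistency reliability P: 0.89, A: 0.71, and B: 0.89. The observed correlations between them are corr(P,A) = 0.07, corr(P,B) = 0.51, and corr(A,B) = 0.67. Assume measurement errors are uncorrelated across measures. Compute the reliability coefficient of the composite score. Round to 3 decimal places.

0.907

Var(P+A+B) = 3 + 2·[0.07 + 0.51 + 0.67] = 3 + 2.5 = 5.5.
With uncorrelated errors the cross-covariances are all true-score covariance, so they carry over unchanged; only the diagonal terms shrink to ρᵢσᵢ².
True-score variance = [0.89 + 0.71 + 0.89] + 2.5 = 2.49 + 2.5 = 4.99.
Reliability = 4.99 / 5.5 = 0.907.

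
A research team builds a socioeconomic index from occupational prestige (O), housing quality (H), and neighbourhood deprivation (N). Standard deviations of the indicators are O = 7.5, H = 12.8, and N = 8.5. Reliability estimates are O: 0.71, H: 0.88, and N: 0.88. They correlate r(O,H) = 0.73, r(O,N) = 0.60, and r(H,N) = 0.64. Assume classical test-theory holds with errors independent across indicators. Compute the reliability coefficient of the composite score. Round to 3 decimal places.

Var(O+H+N) = 7.5² + 12.8² + 8.5² + 2·[7.5·12.8·0.73 + 7.5·8.5·0.60 + 12.8·8.5·0.64] = 292.34 + 355.924 = 648.264.
Under uncorrelated errors the observed covariances equal the true-score covariances, so only the own-variance terms attenuate.
True-score variance = [7.5²·0.71 + 12.8²·0.88 + 8.5²·0.88] + 355.924 = 247.697 + 355.924 = 603.621.
Reliability = 603.621 / 648.264 = 0.931.

0.931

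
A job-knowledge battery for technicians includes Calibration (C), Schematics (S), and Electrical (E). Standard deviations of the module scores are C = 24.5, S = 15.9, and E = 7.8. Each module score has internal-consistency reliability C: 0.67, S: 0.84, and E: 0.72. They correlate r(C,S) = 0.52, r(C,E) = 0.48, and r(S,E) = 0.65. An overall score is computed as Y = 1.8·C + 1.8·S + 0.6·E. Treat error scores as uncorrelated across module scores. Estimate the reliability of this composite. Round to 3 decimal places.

0.826

Var(Y) = 1.8²·24.5² + 1.8²·15.9² + 0.6²·7.8² + 2·[3.24·24.5·15.9·0.52 + 1.08·24.5·7.8·0.48 + 1.08·15.9·7.8·0.65] = 2785.82 + 1684.88 = 4470.7.
Under uncorrelated errors the observed covariances equal the true-score covariances, so only the own-variance terms attenuate.
True-score variance = [1.8²·24.5²·0.67 + 1.8²·15.9²·0.84 + 0.6²·7.8²·0.72] + 1684.88 = 2006.84 + 1684.88 = 3691.72.
Reliability = 3691.72 / 4470.7 = 0.826.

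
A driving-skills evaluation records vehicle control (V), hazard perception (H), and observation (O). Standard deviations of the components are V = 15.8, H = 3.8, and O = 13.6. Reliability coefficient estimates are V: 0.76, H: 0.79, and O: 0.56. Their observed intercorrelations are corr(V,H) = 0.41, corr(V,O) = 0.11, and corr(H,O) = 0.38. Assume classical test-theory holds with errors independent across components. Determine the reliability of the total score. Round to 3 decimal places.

Var(V+H+O) = 15.8² + 3.8² + 13.6² + 2·[15.8·3.8·0.41 + 15.8·13.6·0.11 + 3.8·13.6·0.38] = 449.04 + 135.783 = 584.823.
Under uncorrelated errors the observed covariances equal the true-score covariances, so only the own-variance terms attenuate.
True-score variance = [15.8²·0.76 + 3.8²·0.79 + 13.6²·0.56] + 135.783 = 304.712 + 135.783 = 440.495.
Reliability = 440.495 / 584.823 = 0.753.

0.753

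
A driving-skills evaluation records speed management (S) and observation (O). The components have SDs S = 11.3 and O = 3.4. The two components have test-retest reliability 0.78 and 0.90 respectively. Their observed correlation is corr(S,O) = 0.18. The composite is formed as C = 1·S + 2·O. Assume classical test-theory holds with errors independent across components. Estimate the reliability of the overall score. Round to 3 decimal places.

0.838

Var(C) = 11.3² + 2²·3.4² + 2·[2·11.3·3.4·0.18] = 173.93 + 27.6624 = 201.592.
With uncorrelated errors the cross-covariances are all true-score covariance, so they carry over unchanged; only the diagonal terms shrink to ρᵢσᵢ².
True-score variance = [11.3²·0.78 + 2²·3.4²·0.90] + 27.6624 = 141.214 + 27.6624 = 168.877.
Reliability = 168.877 / 201.592 = 0.838.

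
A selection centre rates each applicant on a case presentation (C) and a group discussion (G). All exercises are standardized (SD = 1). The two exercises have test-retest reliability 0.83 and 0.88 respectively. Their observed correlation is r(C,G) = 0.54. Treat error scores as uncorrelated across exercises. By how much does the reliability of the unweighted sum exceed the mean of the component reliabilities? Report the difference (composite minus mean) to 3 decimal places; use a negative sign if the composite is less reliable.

Var(sum) = 2 + 1.08 = 3.08; true-score variance = 1.71 + 1.08 = 2.79; composite reliability = 0.9058.
Mean component reliability = 0.8550.
Difference = 0.9058 − 0.8550 = 0.051.

0.051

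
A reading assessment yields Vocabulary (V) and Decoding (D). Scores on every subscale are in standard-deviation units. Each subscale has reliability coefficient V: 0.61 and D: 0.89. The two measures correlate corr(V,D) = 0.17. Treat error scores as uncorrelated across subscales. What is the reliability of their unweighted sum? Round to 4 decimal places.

Var(V+D) = 2 + 2·[0.17] = 2 + 0.34 = 2.34.
Because errors are independent across components, Cov(Tᵢ,Tⱼ) = Cov(Xᵢ,Xⱼ); the off-diagonal part of the true-score variance is the same as above.
True-score variance = [0.61 + 0.89] + 0.34 = 1.5 + 0.34 = 1.84.
Reliability = 1.84 / 2.34 = 0.7863.

0.7863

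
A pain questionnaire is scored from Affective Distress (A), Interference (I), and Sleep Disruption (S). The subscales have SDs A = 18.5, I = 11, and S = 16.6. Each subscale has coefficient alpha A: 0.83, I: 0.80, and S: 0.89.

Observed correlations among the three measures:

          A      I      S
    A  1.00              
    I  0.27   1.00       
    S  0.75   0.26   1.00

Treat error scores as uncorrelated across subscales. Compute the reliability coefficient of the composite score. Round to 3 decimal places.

0.920

Var(A+I+S) = 18.5² + 11² + 16.6² + 2·[18.5·11·0.27 + 18.5·16.6·0.75 + 11·16.6·0.26] = 738.81 + 665.492 = 1404.3.
With uncorrelated errors the cross-covariances are all true-score covariance, so they carry over unchanged; only the diagonal terms shrink to ρᵢσᵢ².
True-score variance = [18.5²·0.83 + 11²·0.80 + 16.6²·0.89] + 665.492 = 626.116 + 665.492 = 1291.61.
Reliability = 1291.61 / 1404.3 = 0.920.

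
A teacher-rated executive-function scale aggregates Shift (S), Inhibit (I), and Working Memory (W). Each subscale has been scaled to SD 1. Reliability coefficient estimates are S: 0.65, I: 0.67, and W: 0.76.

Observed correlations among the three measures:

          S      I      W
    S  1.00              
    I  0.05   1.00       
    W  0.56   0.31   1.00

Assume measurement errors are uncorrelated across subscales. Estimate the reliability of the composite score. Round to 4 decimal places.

Var(S+I+W) = 3 + 2·[0.05 + 0.56 + 0.31] = 3 + 1.84 = 4.84.
Under uncorrelated errors the observed covariances equal the true-score covariances, so only the own-variance terms attenuate.
True-score variance = [0.65 + 0.67 + 0.76] + 1.84 = 2.08 + 1.84 = 3.92.
Reliability = 3.92 / 4.84 = 0.8099.

0.8099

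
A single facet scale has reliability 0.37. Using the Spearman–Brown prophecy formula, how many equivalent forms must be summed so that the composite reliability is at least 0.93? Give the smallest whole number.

23

k ≥ ρ*(1−ρ₁)/(ρ₁(1−ρ*)) = 0.93·0.63 / (0.37·0.07) = 22.622.
Smallest integer k = 23.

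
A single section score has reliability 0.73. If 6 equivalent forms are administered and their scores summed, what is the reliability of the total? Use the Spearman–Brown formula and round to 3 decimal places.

0.942

ρ_k = kρ / (1 + (k−1)ρ) = 6·0.73 / (1 + 5·0.73) = 4.380 / 4.650 = 0.942.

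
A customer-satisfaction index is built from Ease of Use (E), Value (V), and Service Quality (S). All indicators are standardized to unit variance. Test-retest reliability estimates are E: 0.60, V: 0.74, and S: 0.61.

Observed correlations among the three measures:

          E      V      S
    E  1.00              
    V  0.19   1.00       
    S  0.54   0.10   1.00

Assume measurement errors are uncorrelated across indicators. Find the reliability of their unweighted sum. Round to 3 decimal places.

Var(E+V+S) = 3 + 2·[0.19 + 0.54 + 0.10] = 3 + 1.66 = 4.66.
With uncorrelated errors the cross-covariances are all true-score covariance, so they carry over unchanged; only the diagonal terms shrink to ρᵢσᵢ².
True-score variance = [0.60 + 0.74 + 0.61] + 1.66 = 1.95 + 1.66 = 3.61.
Reliability = 3.61 / 4.66 = 0.775.

0.775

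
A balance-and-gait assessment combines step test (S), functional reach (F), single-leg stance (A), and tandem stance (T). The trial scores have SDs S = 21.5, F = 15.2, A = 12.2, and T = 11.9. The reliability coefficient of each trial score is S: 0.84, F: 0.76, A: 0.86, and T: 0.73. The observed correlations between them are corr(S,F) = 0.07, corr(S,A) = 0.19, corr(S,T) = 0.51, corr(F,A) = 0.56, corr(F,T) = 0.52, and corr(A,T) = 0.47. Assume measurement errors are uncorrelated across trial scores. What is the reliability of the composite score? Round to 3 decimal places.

Var(S+F+A+T) = 21.5² + 15.2² + 12.2² + 11.9² + 2·[21.5·15.2·0.07 + 21.5·12.2·0.19 + 21.5·11.9·0.51 + 15.2·12.2·0.56 + 15.2·11.9·0.52 + 12.2·11.9·0.47] = 983.74 + 938.67 = 1922.41.
Because errors are independent across components, Cov(Tᵢ,Tⱼ) = Cov(Xᵢ,Xⱼ); the off-diagonal part of the true-score variance is the same as above.
True-score variance = [21.5²·0.84 + 15.2²·0.76 + 12.2²·0.86 + 11.9²·0.73] + 938.67 = 795.258 + 938.67 = 1733.93.
Reliability = 1733.93 / 1922.41 = 0.902.

0.902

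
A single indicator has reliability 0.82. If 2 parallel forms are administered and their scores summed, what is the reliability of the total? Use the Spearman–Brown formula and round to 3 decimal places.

0.901

ρ_k = kρ / (1 + (k−1)ρ) = 2·0.82 / (1 + 1·0.82) = 1.640 / 1.820 = 0.901.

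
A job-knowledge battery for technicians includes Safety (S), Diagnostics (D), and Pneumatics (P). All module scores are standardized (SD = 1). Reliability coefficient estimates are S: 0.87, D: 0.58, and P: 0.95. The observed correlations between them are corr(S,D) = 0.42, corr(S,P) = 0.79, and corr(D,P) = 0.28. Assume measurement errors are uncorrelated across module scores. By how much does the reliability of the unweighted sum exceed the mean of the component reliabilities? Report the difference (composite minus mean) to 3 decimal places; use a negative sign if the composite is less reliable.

0.100

Var(sum) = 3 + 2.98 = 5.98; true-score variance = 2.4 + 2.98 = 5.38; composite reliability = 0.8997.
Mean component reliability = 0.8000.
Difference = 0.8997 − 0.8000 = 0.100.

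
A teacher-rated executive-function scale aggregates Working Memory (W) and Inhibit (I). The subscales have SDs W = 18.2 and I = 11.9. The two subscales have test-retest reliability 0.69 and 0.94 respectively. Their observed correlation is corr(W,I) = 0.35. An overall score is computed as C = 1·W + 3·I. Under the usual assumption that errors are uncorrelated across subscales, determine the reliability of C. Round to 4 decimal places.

0.9131

Var(C) = 18.2² + 3²·11.9² + 2·[3·18.2·11.9·0.35] = 1605.73 + 454.818 = 2060.55.
Because errors are independent across components, Cov(Tᵢ,Tⱼ) = Cov(Xᵢ,Xⱼ); the off-diagonal part of the true-score variance is the same as above.
True-score variance = [18.2²·0.69 + 3²·11.9²·0.94] + 454.818 = 1426.58 + 454.818 = 1881.39.
Reliability = 1881.39 / 2060.55 = 0.9131.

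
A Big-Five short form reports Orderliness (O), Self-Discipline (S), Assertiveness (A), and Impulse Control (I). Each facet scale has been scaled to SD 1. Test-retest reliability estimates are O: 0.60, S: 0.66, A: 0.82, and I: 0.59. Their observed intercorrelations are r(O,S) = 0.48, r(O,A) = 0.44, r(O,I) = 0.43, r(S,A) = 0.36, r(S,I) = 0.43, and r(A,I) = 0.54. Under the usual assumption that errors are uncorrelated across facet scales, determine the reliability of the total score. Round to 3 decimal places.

0.858

Var(O+S+A+I) = 4 + 2·[0.48 + 0.44 + 0.43 + 0.36 + 0.43 + 0.54] = 4 + 5.36 = 9.36.
With uncorrelated errors the cross-covariances are all true-score covariance, so they carry over unchanged; only the diagonal terms shrink to ρᵢσᵢ².
True-score variance = [0.60 + 0.66 + 0.82 + 0.59] + 5.36 = 2.67 + 5.36 = 8.03.
Reliability = 8.03 / 9.36 = 0.858.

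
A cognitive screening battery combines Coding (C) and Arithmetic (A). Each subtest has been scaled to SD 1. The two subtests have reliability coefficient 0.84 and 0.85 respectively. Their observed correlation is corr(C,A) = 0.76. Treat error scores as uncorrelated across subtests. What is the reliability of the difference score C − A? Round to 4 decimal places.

Var(C−A) = 1 + 1 − 2·0.76 = 2 − 1.52 = 0.48.
With uncorrelated errors the cross-covariances are all true-score covariance, so they carry over unchanged; only the diagonal terms shrink to ρᵢσᵢ².
True-score variance = [0.84 + 0.85] − 1.52 = 1.69 − 1.52 = 0.17.
Reliability = 0.17 / 0.48 = 0.3542.

0.3542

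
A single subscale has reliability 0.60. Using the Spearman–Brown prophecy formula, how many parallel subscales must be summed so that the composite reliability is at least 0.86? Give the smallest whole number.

5

k ≥ ρ*(1−ρ₁)/(ρ₁(1−ρ*)) = 0.86·0.40 / (0.60·0.14) = 4.095.
Smallest integer k = 5.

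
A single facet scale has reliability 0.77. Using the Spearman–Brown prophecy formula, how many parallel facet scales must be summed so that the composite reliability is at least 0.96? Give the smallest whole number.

8

k ≥ ρ*(1−ρ₁)/(ρ₁(1−ρ*)) = 0.96·0.23 / (0.77·0.04) = 7.169.
Smallest integer k = 8.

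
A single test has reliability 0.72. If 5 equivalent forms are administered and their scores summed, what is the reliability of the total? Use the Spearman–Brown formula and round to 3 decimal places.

ρ_k = kρ / (1 + (k−1)ρ) = 5·0.72 / (1 + 4·0.72) = 3.600 / 3.880 = 0.928.

0.928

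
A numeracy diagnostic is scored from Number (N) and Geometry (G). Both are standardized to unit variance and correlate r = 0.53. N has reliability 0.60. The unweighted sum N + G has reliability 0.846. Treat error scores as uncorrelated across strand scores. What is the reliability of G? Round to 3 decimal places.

0.929

Var(N+G) = 2 + 2·0.53 = 3.060.
True-score variance = ρ_N + ρ_G + 2·0.53, so 0.846 = (0.60 + ρ_G + 1.06) / 3.060.
ρ_G = 0.846·3.060 − 0.60 − 1.06 = 0.929.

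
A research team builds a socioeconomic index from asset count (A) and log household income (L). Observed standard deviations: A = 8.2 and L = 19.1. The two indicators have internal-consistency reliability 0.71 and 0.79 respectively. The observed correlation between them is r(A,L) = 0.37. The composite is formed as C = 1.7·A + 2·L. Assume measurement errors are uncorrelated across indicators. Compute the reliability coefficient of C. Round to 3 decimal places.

0.823

Var(C) = 1.7²·8.2² + 2²·19.1² + 2·[3.4·8.2·19.1·0.37] = 1653.56 + 394.056 = 2047.62.
Under uncorrelated errors the observed covariances equal the true-score covariances, so only the own-variance terms attenuate.
True-score variance = [1.7²·8.2²·0.71 + 2²·19.1²·0.79] + 394.056 = 1290.77 + 394.056 = 1684.83.
Reliability = 1684.83 / 2047.62 = 0.823.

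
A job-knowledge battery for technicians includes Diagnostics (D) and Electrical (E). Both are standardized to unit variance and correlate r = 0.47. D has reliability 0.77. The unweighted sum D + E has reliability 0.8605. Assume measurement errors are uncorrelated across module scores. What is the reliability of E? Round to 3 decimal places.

0.820

Var(D+E) = 2 + 2·0.47 = 2.940.
True-score variance = ρ_D + ρ_E + 2·0.47, so 0.8605 = (0.77 + ρ_E + 0.94) / 2.940.
ρ_E = 0.8605·2.940 − 0.77 − 0.94 = 0.820.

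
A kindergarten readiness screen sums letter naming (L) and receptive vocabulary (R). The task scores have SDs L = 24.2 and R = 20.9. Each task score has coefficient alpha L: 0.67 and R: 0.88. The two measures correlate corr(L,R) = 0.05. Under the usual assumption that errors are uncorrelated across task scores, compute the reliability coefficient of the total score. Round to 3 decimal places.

0.771

Var(L+R) = 24.2² + 20.9² + 2·[24.2·20.9·0.05] = 1022.45 + 50.578 = 1073.03.
With uncorrelated errors the cross-covariances are all true-score covariance, so they carry over unchanged; only the diagonal terms shrink to ρᵢσᵢ².
True-score variance = [24.2²·0.67 + 20.9²·0.88] + 50.578 = 776.772 + 50.578 = 827.35.
Reliability = 827.35 / 1073.03 = 0.771.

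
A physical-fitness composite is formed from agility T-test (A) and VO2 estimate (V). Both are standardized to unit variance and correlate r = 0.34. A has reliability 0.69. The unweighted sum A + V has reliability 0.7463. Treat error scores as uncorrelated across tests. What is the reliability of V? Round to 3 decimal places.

Var(A+V) = 2 + 2·0.34 = 2.680.
True-score variance = ρ_A + ρ_V + 2·0.34, so 0.7463 = (0.69 + ρ_V + 0.68) / 2.680.
ρ_V = 0.7463·2.680 − 0.69 − 0.68 = 0.630.

0.630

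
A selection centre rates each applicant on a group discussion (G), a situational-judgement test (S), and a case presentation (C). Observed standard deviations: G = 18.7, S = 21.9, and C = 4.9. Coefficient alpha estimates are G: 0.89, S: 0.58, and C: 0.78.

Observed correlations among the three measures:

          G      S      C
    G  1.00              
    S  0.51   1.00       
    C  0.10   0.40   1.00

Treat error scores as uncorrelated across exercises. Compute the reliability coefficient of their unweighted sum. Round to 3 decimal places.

Var(G+S+C) = 18.7² + 21.9² + 4.9² + 2·[18.7·21.9·0.51 + 18.7·4.9·0.10 + 21.9·4.9·0.40] = 853.31 + 521.895 = 1375.2.
Because errors are independent across components, Cov(Tᵢ,Tⱼ) = Cov(Xᵢ,Xⱼ); the off-diagonal part of the true-score variance is the same as above.
True-score variance = [18.7²·0.89 + 21.9²·0.58 + 4.9²·0.78] + 521.895 = 608.126 + 521.895 = 1130.02.
Reliability = 1130.02 / 1375.2 = 0.822.

0.822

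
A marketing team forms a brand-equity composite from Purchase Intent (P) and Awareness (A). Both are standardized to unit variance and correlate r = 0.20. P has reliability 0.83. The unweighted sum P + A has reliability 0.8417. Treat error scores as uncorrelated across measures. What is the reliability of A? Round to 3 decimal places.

0.790

Var(P+A) = 2 + 2·0.20 = 2.400.
True-score variance = ρ_P + ρ_A + 2·0.20, so 0.8417 = (0.83 + ρ_A + 0.40) / 2.400.
ρ_A = 0.8417·2.400 − 0.83 − 0.40 = 0.790.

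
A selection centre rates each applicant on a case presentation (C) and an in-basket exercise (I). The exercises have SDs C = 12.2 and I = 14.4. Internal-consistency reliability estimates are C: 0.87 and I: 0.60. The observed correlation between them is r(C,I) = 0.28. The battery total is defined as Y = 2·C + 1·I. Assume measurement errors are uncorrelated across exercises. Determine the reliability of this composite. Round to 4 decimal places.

Var(Y) = 2²·12.2² + 14.4² + 2·[2·12.2·14.4·0.28] = 802.72 + 196.762 = 999.482.
With uncorrelated errors the cross-covariances are all true-score covariance, so they carry over unchanged; only the diagonal terms shrink to ρᵢσᵢ².
True-score variance = [2²·12.2²·0.87 + 14.4²·0.60] + 196.762 = 642.379 + 196.762 = 839.141.
Reliability = 839.141 / 999.482 = 0.8396.

0.8396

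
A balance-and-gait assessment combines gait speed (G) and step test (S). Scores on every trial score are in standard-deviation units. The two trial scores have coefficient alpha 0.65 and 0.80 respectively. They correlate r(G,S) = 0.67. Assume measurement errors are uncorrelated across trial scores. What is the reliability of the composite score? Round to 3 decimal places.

Var(G+S) = 2 + 2·[0.67] = 2 + 1.34 = 3.34.
Because errors are independent across components, Cov(Tᵢ,Tⱼ) = Cov(Xᵢ,Xⱼ); the off-diagonal part of the true-score variance is the same as above.
True-score variance = [0.65 + 0.80] + 1.34 = 1.45 + 1.34 = 2.79.
Reliability = 2.79 / 3.34 = 0.835.

0.835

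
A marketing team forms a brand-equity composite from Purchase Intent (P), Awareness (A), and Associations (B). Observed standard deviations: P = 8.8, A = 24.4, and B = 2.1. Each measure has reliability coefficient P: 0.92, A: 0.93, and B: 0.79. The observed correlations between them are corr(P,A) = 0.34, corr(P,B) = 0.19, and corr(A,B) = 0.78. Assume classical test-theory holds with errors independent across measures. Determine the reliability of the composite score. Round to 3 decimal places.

Var(P+A+B) = 8.8² + 24.4² + 2.1² + 2·[8.8·24.4·0.34 + 8.8·2.1·0.19 + 24.4·2.1·0.78] = 677.21 + 232.966 = 910.176.
With uncorrelated errors the cross-covariances are all true-score covariance, so they carry over unchanged; only the diagonal terms shrink to ρᵢσᵢ².
True-score variance = [8.8²·0.92 + 24.4²·0.93 + 2.1²·0.79] + 232.966 = 628.413 + 232.966 = 861.38.
Reliability = 861.38 / 910.176 = 0.946.

0.946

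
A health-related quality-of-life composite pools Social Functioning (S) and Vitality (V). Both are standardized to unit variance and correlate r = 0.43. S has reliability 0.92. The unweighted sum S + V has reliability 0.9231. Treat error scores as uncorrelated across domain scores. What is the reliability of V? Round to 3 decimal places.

Var(S+V) = 2 + 2·0.43 = 2.860.
True-score variance = ρ_S + ρ_V + 2·0.43, so 0.9231 = (0.92 + ρ_V + 0.86) / 2.860.
ρ_V = 0.9231·2.860 − 0.92 − 0.86 = 0.860.

0.860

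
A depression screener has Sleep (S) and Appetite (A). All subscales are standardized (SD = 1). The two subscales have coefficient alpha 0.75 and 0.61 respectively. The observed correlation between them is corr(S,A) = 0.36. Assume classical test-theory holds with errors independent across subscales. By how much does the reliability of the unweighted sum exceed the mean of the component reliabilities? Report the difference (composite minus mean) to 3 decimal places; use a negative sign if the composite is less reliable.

Var(sum) = 2 + 0.72 = 2.72; true-score variance = 1.36 + 0.72 = 2.08; composite reliability = 0.7647.
Mean component reliability = 0.6800.
Difference = 0.7647 − 0.6800 = 0.085.

0.085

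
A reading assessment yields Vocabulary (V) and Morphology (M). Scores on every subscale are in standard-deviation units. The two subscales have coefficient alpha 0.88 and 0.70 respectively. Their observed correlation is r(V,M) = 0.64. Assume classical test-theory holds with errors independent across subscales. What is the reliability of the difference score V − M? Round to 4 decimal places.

Var(V−M) = 1 + 1 − 2·0.64 = 2 − 1.28 = 0.72.
Because errors are independent across components, Cov(Tᵢ,Tⱼ) = Cov(Xᵢ,Xⱼ); the off-diagonal part of the true-score variance is the same as above.
True-score variance = [0.88 + 0.70] − 1.28 = 1.58 − 1.28 = 0.3.
Reliability = 0.3 / 0.72 = 0.4167.

0.4167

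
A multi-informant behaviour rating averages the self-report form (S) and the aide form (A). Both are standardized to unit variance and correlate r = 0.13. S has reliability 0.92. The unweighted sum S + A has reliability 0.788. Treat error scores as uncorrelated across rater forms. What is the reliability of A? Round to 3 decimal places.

Var(S+A) = 2 + 2·0.13 = 2.260.
True-score variance = ρ_S + ρ_A + 2·0.13, so 0.788 = (0.92 + ρ_A + 0.26) / 2.260.
ρ_A = 0.788·2.260 − 0.92 − 0.26 = 0.601.

0.601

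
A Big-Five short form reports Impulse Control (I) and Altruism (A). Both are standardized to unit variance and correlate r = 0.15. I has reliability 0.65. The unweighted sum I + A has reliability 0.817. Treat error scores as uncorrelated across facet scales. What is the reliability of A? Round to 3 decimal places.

0.929

Var(I+A) = 2 + 2·0.15 = 2.300.
True-score variance = ρ_I + ρ_A + 2·0.15, so 0.817 = (0.65 + ρ_A + 0.30) / 2.300.
ρ_A = 0.817·2.300 − 0.65 − 0.30 = 0.929.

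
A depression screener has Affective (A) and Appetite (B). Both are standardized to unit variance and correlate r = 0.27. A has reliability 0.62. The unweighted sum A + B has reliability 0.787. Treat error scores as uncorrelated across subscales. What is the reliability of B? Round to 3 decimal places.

Var(A+B) = 2 + 2·0.27 = 2.540.
True-score variance = ρ_A + ρ_B + 2·0.27, so 0.787 = (0.62 + ρ_B + 0.54) / 2.540.
ρ_B = 0.787·2.540 − 0.62 − 0.54 = 0.839.

0.839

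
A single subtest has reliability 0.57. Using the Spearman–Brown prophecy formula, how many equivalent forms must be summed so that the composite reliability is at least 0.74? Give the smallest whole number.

3

k ≥ ρ*(1−ρ₁)/(ρ₁(1−ρ*)) = 0.74·0.43 / (0.57·0.26) = 2.147.
Smallest integer k = 3.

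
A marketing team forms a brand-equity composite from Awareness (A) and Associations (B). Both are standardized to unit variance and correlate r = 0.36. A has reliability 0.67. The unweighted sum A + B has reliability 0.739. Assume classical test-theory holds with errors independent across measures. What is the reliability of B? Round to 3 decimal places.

0.620

Var(A+B) = 2 + 2·0.36 = 2.720.
True-score variance = ρ_A + ρ_B + 2·0.36, so 0.739 = (0.67 + ρ_B + 0.72) / 2.720.
ρ_B = 0.739·2.720 − 0.67 − 0.72 = 0.620.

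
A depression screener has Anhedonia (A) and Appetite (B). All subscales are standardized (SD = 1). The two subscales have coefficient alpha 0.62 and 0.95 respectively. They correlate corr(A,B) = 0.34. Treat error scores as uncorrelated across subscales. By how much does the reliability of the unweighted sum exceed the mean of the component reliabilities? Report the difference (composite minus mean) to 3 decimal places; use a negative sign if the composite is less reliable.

Var(sum) = 2 + 0.68 = 2.68; true-score variance = 1.57 + 0.68 = 2.25; composite reliability = 0.8396.
Mean component reliability = 0.7850.
Difference = 0.8396 − 0.7850 = 0.055.

0.055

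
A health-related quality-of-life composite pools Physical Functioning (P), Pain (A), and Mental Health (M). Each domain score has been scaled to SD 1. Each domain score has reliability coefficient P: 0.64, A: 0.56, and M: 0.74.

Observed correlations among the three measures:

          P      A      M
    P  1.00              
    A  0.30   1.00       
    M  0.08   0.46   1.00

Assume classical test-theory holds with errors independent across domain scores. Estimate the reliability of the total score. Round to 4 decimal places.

Var(P+A+M) = 3 + 2·[0.30 + 0.08 + 0.46] = 3 + 1.68 = 4.68.
With uncorrelated errors the cross-covariances are all true-score covariance, so they carry over unchanged; only the diagonal terms shrink to ρᵢσᵢ².
True-score variance = [0.64 + 0.56 + 0.74] + 1.68 = 1.94 + 1.68 = 3.62.
Reliability = 3.62 / 4.68 = 0.7735.

0.7735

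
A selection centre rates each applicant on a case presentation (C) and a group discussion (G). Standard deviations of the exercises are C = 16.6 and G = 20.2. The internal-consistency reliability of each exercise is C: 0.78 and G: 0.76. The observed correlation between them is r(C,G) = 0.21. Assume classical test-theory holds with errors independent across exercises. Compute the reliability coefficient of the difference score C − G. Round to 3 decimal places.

Var(C−G) = 16.6² + 20.2² − 2·16.6·20.2·0.21 = 683.6 − 140.834 = 542.766.
With uncorrelated errors the cross-covariances are all true-score covariance, so they carry over unchanged; only the diagonal terms shrink to ρᵢσᵢ².
True-score variance = [16.6²·0.78 + 20.2²·0.76] − 140.834 = 525.047 − 140.834 = 384.213.
Reliability = 384.213 / 542.766 = 0.708.

0.708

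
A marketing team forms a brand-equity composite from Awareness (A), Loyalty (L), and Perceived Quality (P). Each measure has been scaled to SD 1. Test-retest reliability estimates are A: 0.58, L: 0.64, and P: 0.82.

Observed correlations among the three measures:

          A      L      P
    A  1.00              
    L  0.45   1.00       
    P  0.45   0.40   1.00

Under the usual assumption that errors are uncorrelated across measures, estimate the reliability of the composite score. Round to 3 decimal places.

Var(A+L+P) = 3 + 2·[0.45 + 0.45 + 0.40] = 3 + 2.6 = 5.6.
With uncorrelated errors the cross-covariances are all true-score covariance, so they carry over unchanged; only the diagonal terms shrink to ρᵢσᵢ².
True-score variance = [0.58 + 0.64 + 0.82] + 2.6 = 2.04 + 2.6 = 4.64.
Reliability = 4.64 / 5.6 = 0.829.

0.829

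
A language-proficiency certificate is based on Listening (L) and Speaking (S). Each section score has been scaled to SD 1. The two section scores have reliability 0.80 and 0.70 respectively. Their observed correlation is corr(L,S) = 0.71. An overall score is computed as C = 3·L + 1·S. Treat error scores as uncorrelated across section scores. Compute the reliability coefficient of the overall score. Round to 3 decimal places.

Var(C) = 3² + 1 + 2·[3·0.71] = 10 + 4.26 = 14.26.
With uncorrelated errors the cross-covariances are all true-score covariance, so they carry over unchanged; only the diagonal terms shrink to ρᵢσᵢ².
True-score variance = [3²·0.80 + 0.70] + 4.26 = 7.9 + 4.26 = 12.16.
Reliability = 12.16 / 14.26 = 0.853.

0.853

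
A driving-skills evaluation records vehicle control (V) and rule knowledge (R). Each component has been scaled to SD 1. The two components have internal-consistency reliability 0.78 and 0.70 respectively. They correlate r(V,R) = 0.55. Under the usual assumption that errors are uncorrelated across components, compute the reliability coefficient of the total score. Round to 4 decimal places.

Var(V+R) = 2 + 2·[0.55] = 2 + 1.1 = 3.1.
Under uncorrelated errors the observed covariances equal the true-score covariances, so only the own-variance terms attenuate.
True-score variance = [0.78 + 0.70] + 1.1 = 1.48 + 1.1 = 2.58.
Reliability = 2.58 / 3.1 = 0.8323.

0.8323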